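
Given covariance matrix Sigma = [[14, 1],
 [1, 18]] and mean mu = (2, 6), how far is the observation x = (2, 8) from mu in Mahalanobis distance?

Step 1 — centre the observation: (x - mu) = (0, 2).

Step 2 — invert Sigma. det(Sigma) = 14·18 - (1)² = 251.
  Sigma^{-1} = (1/det) · [[d, -b], [-b, a]] = [[0.0717, -0.004],
 [-0.004, 0.0558]].

Step 3 — form the quadratic (x - mu)^T · Sigma^{-1} · (x - mu):
  Sigma^{-1} · (x - mu) = (-0.008, 0.1116).
  (x - mu)^T · [Sigma^{-1} · (x - mu)] = (0)·(-0.008) + (2)·(0.1116) = 0.2231.

Step 4 — take square root: d = √(0.2231) ≈ 0.4723.

d(x, mu) = √(0.2231) ≈ 0.4723


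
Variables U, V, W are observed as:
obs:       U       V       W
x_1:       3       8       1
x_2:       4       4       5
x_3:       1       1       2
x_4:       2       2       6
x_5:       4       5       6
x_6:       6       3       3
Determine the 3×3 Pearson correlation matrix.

Step 1 — column means:
  mean(U) = (3 + 4 + 1 + 2 + 4 + 6) / 6 = 20/6 = 3.3333
  mean(V) = (8 + 4 + 1 + 2 + 5 + 3) / 6 = 23/6 = 3.8333
  mean(W) = (1 + 5 + 2 + 6 + 6 + 3) / 6 = 23/6 = 3.8333

Step 2 — sample variances and covariances s[i,j] = (1/(n-1)) · Σ_k (x_{k,i} - mean_i) · (x_{k,j} - mean_j), with n-1 = 5:
  s[U,U] = ((-0.3333)·(-0.3333) + (0.6667)·(0.6667) + (-2.3333)·(-2.3333) + (-1.3333)·(-1.3333) + (0.6667)·(0.6667) + (2.6667)·(2.6667)) / 5 = 15.3333/5 = 3.0667
  s[U,V] = ((-0.3333)·(4.1667) + (0.6667)·(0.1667) + (-2.3333)·(-2.8333) + (-1.3333)·(-1.8333) + (0.6667)·(1.1667) + (2.6667)·(-0.8333)) / 5 = 6.3333/5 = 1.2667
  s[U,W] = ((-0.3333)·(-2.8333) + (0.6667)·(1.1667) + (-2.3333)·(-1.8333) + (-1.3333)·(2.1667) + (0.6667)·(2.1667) + (2.6667)·(-0.8333)) / 5 = 2.3333/5 = 0.4667
  s[V,V] = ((4.1667)·(4.1667) + (0.1667)·(0.1667) + (-2.8333)·(-2.8333) + (-1.8333)·(-1.8333) + (1.1667)·(1.1667) + (-0.8333)·(-0.8333)) / 5 = 30.8333/5 = 6.1667
  s[V,W] = ((4.1667)·(-2.8333) + (0.1667)·(1.1667) + (-2.8333)·(-1.8333) + (-1.8333)·(2.1667) + (1.1667)·(2.1667) + (-0.8333)·(-0.8333)) / 5 = -7.1667/5 = -1.4333
  s[W,W] = ((-2.8333)·(-2.8333) + (1.1667)·(1.1667) + (-1.8333)·(-1.8333) + (2.1667)·(2.1667) + (2.1667)·(2.1667) + (-0.8333)·(-0.8333)) / 5 = 22.8333/5 = 4.5667
  Sample standard deviations s_i = √(s[i,i]):
  s(U) = √(3.0667) = 1.7512
  s(V) = √(6.1667) = 2.4833
  s(W) = √(4.5667) = 2.137

Step 3 — r_{ij} = s_{ij} / (s_i · s_j):
  r[U,U] = 1 (diagonal).
  r[U,V] = 1.2667 / (1.7512 · 2.4833) = 1.2667 / 4.3487 = 0.2913
  r[U,W] = 0.4667 / (1.7512 · 2.137) = 0.4667 / 3.7423 = 0.1247
  r[V,V] = 1 (diagonal).
  r[V,W] = -1.4333 / (2.4833 · 2.137) = -1.4333 / 5.3067 = -0.2701
  r[W,W] = 1 (diagonal).

R is symmetric with unit diagonal. Assembling:

R = [[1, 0.2913, 0.1247],
 [0.2913, 1, -0.2701],
 [0.1247, -0.2701, 1]]


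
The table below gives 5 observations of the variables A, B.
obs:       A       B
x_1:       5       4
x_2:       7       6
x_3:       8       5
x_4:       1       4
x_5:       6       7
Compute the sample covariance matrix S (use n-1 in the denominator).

Step 1 — column means:
  mean(A) = (5 + 7 + 8 + 1 + 6) / 5 = 27/5 = 5.4
  mean(B) = (4 + 6 + 5 + 4 + 7) / 5 = 26/5 = 5.2

Step 2 — sample covariance S[i,j] = (1/(n-1)) · Σ_k (x_{k,i} - mean_i) · (x_{k,j} - mean_j), with n-1 = 4.
  S[A,A] = ((-0.4)·(-0.4) + (1.6)·(1.6) + (2.6)·(2.6) + (-4.4)·(-4.4) + (0.6)·(0.6)) / 4 = 29.2/4 = 7.3
  S[A,B] = ((-0.4)·(-1.2) + (1.6)·(0.8) + (2.6)·(-0.2) + (-4.4)·(-1.2) + (0.6)·(1.8)) / 4 = 7.6/4 = 1.9
  S[B,B] = ((-1.2)·(-1.2) + (0.8)·(0.8) + (-0.2)·(-0.2) + (-1.2)·(-1.2) + (1.8)·(1.8)) / 4 = 6.8/4 = 1.7

S is symmetric (S[j,i] = S[i,j]). Assembling:

S = [[7.3, 1.9],
 [1.9, 1.7]]


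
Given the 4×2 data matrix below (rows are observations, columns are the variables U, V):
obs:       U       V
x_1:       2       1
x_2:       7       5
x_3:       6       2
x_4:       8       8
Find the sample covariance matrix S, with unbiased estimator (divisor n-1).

Step 1 — column means:
  mean(U) = (2 + 7 + 6 + 8) / 4 = 23/4 = 5.75
  mean(V) = (1 + 5 + 2 + 8) / 4 = 16/4 = 4

Step 2 — sample covariance S[i,j] = (1/(n-1)) · Σ_k (x_{k,i} - mean_i) · (x_{k,j} - mean_j), with n-1 = 3.
  S[U,U] = ((-3.75)·(-3.75) + (1.25)·(1.25) + (0.25)·(0.25) + (2.25)·(2.25)) / 3 = 20.75/3 = 6.9167
  S[U,V] = ((-3.75)·(-3) + (1.25)·(1) + (0.25)·(-2) + (2.25)·(4)) / 3 = 21/3 = 7
  S[V,V] = ((-3)·(-3) + (1)·(1) + (-2)·(-2) + (4)·(4)) / 3 = 30/3 = 10

S is symmetric (S[j,i] = S[i,j]). Assembling:

S = [[6.9167, 7],
 [7, 10]]


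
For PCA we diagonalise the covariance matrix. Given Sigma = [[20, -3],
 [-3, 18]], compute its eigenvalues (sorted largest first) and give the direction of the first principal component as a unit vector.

Step 1 — characteristic polynomial of 2×2 Sigma:
  det(Sigma - λI) = λ² - trace · λ + det = 0.
  trace = 20 + 18 = 38, det = 20·18 - (-3)² = 351.
Step 2 — discriminant:
  Δ = trace² - 4·det = 1444 - 1404 = 40.
Step 3 — eigenvalues:
  λ = (trace ± √Δ)/2 = (38 ± 6.3246)/2,
  λ_1 = 22.1623,  λ_2 = 15.8377.

Step 4 — unit eigenvector for λ_1: solve (Sigma - λ_1 I)v = 0. First row:
  (20 - 22.1623)·v_x + (-3)·v_y = 0, i.e. (-2.1623)·v_x + (-3)·v_y = 0,
  so v ∝ (b, λ_1 - a) = (-3, 2.1623); multiply by -1 so the first entry is positive: u = (3, -2.1623).
  ||u|| = √((3)² + (-2.1623)²) = √(13.6754) ≈ 3.698,
  v_1 = u/||u|| ≈ (0.8112, -0.5847) (||v_1|| = 1).

λ_1 = 22.1623,  λ_2 = 15.8377;  v_1 ≈ (0.8112, -0.5847)


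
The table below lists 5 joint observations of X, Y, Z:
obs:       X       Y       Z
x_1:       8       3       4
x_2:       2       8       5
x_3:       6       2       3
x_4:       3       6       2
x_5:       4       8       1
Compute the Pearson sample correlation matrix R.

Step 1 — column means:
  mean(X) = (8 + 2 + 6 + 3 + 4) / 5 = 23/5 = 4.6
  mean(Y) = (3 + 8 + 2 + 6 + 8) / 5 = 27/5 = 5.4
  mean(Z) = (4 + 5 + 3 + 2 + 1) / 5 = 15/5 = 3

Step 2 — sample variances and covariances s[i,j] = (1/(n-1)) · Σ_k (x_{k,i} - mean_i) · (x_{k,j} - mean_j), with n-1 = 4:
  s[X,X] = ((3.4)·(3.4) + (-2.6)·(-2.6) + (1.4)·(1.4) + (-1.6)·(-1.6) + (-0.6)·(-0.6)) / 4 = 23.2/4 = 5.8
  s[X,Y] = ((3.4)·(-2.4) + (-2.6)·(2.6) + (1.4)·(-3.4) + (-1.6)·(0.6) + (-0.6)·(2.6)) / 4 = -22.2/4 = -5.55
  s[X,Z] = ((3.4)·(1) + (-2.6)·(2) + (1.4)·(0) + (-1.6)·(-1) + (-0.6)·(-2)) / 4 = 1/4 = 0.25
  s[Y,Y] = ((-2.4)·(-2.4) + (2.6)·(2.6) + (-3.4)·(-3.4) + (0.6)·(0.6) + (2.6)·(2.6)) / 4 = 31.2/4 = 7.8
  s[Y,Z] = ((-2.4)·(1) + (2.6)·(2) + (-3.4)·(0) + (0.6)·(-1) + (2.6)·(-2)) / 4 = -3/4 = -0.75
  s[Z,Z] = ((1)·(1) + (2)·(2) + (0)·(0) + (-1)·(-1) + (-2)·(-2)) / 4 = 10/4 = 2.5
  Sample standard deviations s_i = √(s[i,i]):
  s(X) = √(5.8) = 2.4083
  s(Y) = √(7.8) = 2.7928
  s(Z) = √(2.5) = 1.5811

Step 3 — r_{ij} = s_{ij} / (s_i · s_j):
  r[X,X] = 1 (diagonal).
  r[X,Y] = -5.55 / (2.4083 · 2.7928) = -5.55 / 6.7261 = -0.8251
  r[X,Z] = 0.25 / (2.4083 · 1.5811) = 0.25 / 3.8079 = 0.0657
  r[Y,Y] = 1 (diagonal).
  r[Y,Z] = -0.75 / (2.7928 · 1.5811) = -0.75 / 4.4159 = -0.1698
  r[Z,Z] = 1 (diagonal).

R is symmetric with unit diagonal. Assembling:

R = [[1, -0.8251, 0.0657],
 [-0.8251, 1, -0.1698],
 [0.0657, -0.1698, 1]]


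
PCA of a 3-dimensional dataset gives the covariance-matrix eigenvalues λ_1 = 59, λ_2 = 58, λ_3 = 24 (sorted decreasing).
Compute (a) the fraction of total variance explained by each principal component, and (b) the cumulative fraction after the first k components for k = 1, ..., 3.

Step 1 — total variance = trace(Sigma) = Σ λ_i = 59 + 58 + 24 = 141.

Step 2 — fraction explained by component i = λ_i / Σ λ:
  PC1: 59/141 = 0.4184
  PC2: 58/141 = 0.4113
  PC3: 24/141 = 0.1702

Step 3 — cumulative fraction after k components = (λ_1 + ... + λ_k) / Σ λ:
  k = 1: 59/141 = 0.4184
  k = 2: (59 + 58)/141 = 117/141 = 0.8298
  k = 3: (59 + 58 + 24)/141 = 141/141 = 1

Summary (fraction, with percent):

explained: PC1 0.4184 (41.84%), PC2 0.4113 (41.13%), PC3 0.1702 (17.02%);  cumulative: 0.4184, 0.8298, 1


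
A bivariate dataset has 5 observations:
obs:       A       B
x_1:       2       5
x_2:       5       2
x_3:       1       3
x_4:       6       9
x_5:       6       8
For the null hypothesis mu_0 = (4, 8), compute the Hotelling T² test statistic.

Step 1 — sample mean vector:
  mean(A) = (2 + 5 + 1 + 6 + 6) / 5 = 20/5 = 4
  mean(B) = (5 + 2 + 3 + 9 + 8) / 5 = 27/5 = 5.4
  x̄ = (4, 5.4),  deviation x̄ - mu_0 = (4, 5.4) - (4, 8) = (0, -2.6).

Step 2 — sample covariance matrix, S[i,j] = (1/(n-1)) · Σ_k (x_{k,i} - mean_i) · (x_{k,j} - mean_j), divisor n-1 = 4:
  S[A,A] = ((-2)·(-2) + (1)·(1) + (-3)·(-3) + (2)·(2) + (2)·(2)) / 4 = 22/4 = 5.5
  S[A,B] = ((-2)·(-0.4) + (1)·(-3.4) + (-3)·(-2.4) + (2)·(3.6) + (2)·(2.6)) / 4 = 17/4 = 4.25
  S[B,B] = ((-0.4)·(-0.4) + (-3.4)·(-3.4) + (-2.4)·(-2.4) + (3.6)·(3.6) + (2.6)·(2.6)) / 4 = 37.2/4 = 9.3
  S = [[5.5, 4.25],
 [4.25, 9.3]].

Step 3 — invert S. det(S) = 5.5·9.3 - (4.25)² = 33.0875.
  S^{-1} = (1/det) · [[d, -b], [-b, a]] = [[0.2811, -0.1284],
 [-0.1284, 0.1662]].

Step 4 — quadratic form (x̄ - mu_0)^T · S^{-1} · (x̄ - mu_0):
  S^{-1} · (x̄ - mu_0) = (0.334, -0.4322),
  (x̄ - mu_0)^T · [...] = (0)·(0.334) + (-2.6)·(-0.4322) = 1.1237.

Step 5 — scale by n: T² = 5 · 1.1237 = 5.6184.

T² ≈ 5.6184


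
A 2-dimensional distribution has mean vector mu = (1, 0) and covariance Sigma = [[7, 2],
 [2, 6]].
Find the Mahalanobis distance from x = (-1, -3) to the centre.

Step 1 — centre the observation: (x - mu) = (-2, -3).

Step 2 — invert Sigma. det(Sigma) = 7·6 - (2)² = 38.
  Sigma^{-1} = (1/det) · [[d, -b], [-b, a]] = [[0.1579, -0.0526],
 [-0.0526, 0.1842]].

Step 3 — form the quadratic (x - mu)^T · Sigma^{-1} · (x - mu):
  Sigma^{-1} · (x - mu) = (-0.1579, -0.4474).
  (x - mu)^T · [Sigma^{-1} · (x - mu)] = (-2)·(-0.1579) + (-3)·(-0.4474) = 1.6579.

Step 4 — take square root: d = √(1.6579) ≈ 1.2876.

d(x, mu) = √(1.6579) ≈ 1.2876


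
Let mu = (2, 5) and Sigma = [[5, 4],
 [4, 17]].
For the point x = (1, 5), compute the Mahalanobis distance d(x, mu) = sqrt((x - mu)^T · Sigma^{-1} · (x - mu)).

Step 1 — centre the observation: (x - mu) = (-1, 0).

Step 2 — invert Sigma. det(Sigma) = 5·17 - (4)² = 69.
  Sigma^{-1} = (1/det) · [[d, -b], [-b, a]] = [[0.2464, -0.058],
 [-0.058, 0.0725]].

Step 3 — form the quadratic (x - mu)^T · Sigma^{-1} · (x - mu):
  Sigma^{-1} · (x - mu) = (-0.2464, 0.058).
  (x - mu)^T · [Sigma^{-1} · (x - mu)] = (-1)·(-0.2464) + (0)·(0.058) = 0.2464.

Step 4 — take square root: d = √(0.2464) ≈ 0.4964.

d(x, mu) = √(0.2464) ≈ 0.4964


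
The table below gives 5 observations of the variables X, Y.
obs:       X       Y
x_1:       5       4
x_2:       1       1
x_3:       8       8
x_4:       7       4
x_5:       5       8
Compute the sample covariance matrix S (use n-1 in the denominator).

Step 1 — column means:
  mean(X) = (5 + 1 + 8 + 7 + 5) / 5 = 26/5 = 5.2
  mean(Y) = (4 + 1 + 8 + 4 + 8) / 5 = 25/5 = 5

Step 2 — sample covariance S[i,j] = (1/(n-1)) · Σ_k (x_{k,i} - mean_i) · (x_{k,j} - mean_j), with n-1 = 4.
  S[X,X] = ((-0.2)·(-0.2) + (-4.2)·(-4.2) + (2.8)·(2.8) + (1.8)·(1.8) + (-0.2)·(-0.2)) / 4 = 28.8/4 = 7.2
  S[X,Y] = ((-0.2)·(-1) + (-4.2)·(-4) + (2.8)·(3) + (1.8)·(-1) + (-0.2)·(3)) / 4 = 23/4 = 5.75
  S[Y,Y] = ((-1)·(-1) + (-4)·(-4) + (3)·(3) + (-1)·(-1) + (3)·(3)) / 4 = 36/4 = 9

S is symmetric (S[j,i] = S[i,j]). Assembling:

S = [[7.2, 5.75],
 [5.75, 9]]


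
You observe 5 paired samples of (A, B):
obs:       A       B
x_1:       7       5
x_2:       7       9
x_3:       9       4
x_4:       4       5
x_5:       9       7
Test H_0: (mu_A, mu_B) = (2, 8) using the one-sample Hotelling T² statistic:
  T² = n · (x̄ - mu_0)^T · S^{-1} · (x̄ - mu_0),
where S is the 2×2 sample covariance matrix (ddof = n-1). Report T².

Step 1 — sample mean vector:
  mean(A) = (7 + 7 + 9 + 4 + 9) / 5 = 36/5 = 7.2
  mean(B) = (5 + 9 + 4 + 5 + 7) / 5 = 30/5 = 6
  x̄ = (7.2, 6),  deviation x̄ - mu_0 = (7.2, 6) - (2, 8) = (5.2, -2).

Step 2 — sample covariance matrix, S[i,j] = (1/(n-1)) · Σ_k (x_{k,i} - mean_i) · (x_{k,j} - mean_j), divisor n-1 = 4:
  S[A,A] = ((-0.2)·(-0.2) + (-0.2)·(-0.2) + (1.8)·(1.8) + (-3.2)·(-3.2) + (1.8)·(1.8)) / 4 = 16.8/4 = 4.2
  S[A,B] = ((-0.2)·(-1) + (-0.2)·(3) + (1.8)·(-2) + (-3.2)·(-1) + (1.8)·(1)) / 4 = 1/4 = 0.25
  S[B,B] = ((-1)·(-1) + (3)·(3) + (-2)·(-2) + (-1)·(-1) + (1)·(1)) / 4 = 16/4 = 4
  S = [[4.2, 0.25],
 [0.25, 4]].

Step 3 — invert S. det(S) = 4.2·4 - (0.25)² = 16.7375.
  S^{-1} = (1/det) · [[d, -b], [-b, a]] = [[0.239, -0.0149],
 [-0.0149, 0.2509]].

Step 4 — quadratic form (x̄ - mu_0)^T · S^{-1} · (x̄ - mu_0):
  S^{-1} · (x̄ - mu_0) = (1.2726, -0.5795),
  (x̄ - mu_0)^T · [...] = (5.2)·(1.2726) + (-2)·(-0.5795) = 7.7765.

Step 5 — scale by n: T² = 5 · 7.7765 = 38.8827.

T² ≈ 38.8827


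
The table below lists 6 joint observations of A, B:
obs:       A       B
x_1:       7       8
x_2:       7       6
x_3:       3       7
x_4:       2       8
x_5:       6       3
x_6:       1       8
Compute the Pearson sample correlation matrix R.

Step 1 — column means:
  mean(A) = (7 + 7 + 3 + 2 + 6 + 1) / 6 = 26/6 = 4.3333
  mean(B) = (8 + 6 + 7 + 8 + 3 + 8) / 6 = 40/6 = 6.6667

Step 2 — sample variances and covariances s[i,j] = (1/(n-1)) · Σ_k (x_{k,i} - mean_i) · (x_{k,j} - mean_j), with n-1 = 5:
  s[A,A] = ((2.6667)·(2.6667) + (2.6667)·(2.6667) + (-1.3333)·(-1.3333) + (-2.3333)·(-2.3333) + (1.6667)·(1.6667) + (-3.3333)·(-3.3333)) / 5 = 35.3333/5 = 7.0667
  s[A,B] = ((2.6667)·(1.3333) + (2.6667)·(-0.6667) + (-1.3333)·(0.3333) + (-2.3333)·(1.3333) + (1.6667)·(-3.6667) + (-3.3333)·(1.3333)) / 5 = -12.3333/5 = -2.4667
  s[B,B] = ((1.3333)·(1.3333) + (-0.6667)·(-0.6667) + (0.3333)·(0.3333) + (1.3333)·(1.3333) + (-3.6667)·(-3.6667) + (1.3333)·(1.3333)) / 5 = 19.3333/5 = 3.8667
  Sample standard deviations s_i = √(s[i,i]):
  s(A) = √(7.0667) = 2.6583
  s(B) = √(3.8667) = 1.9664

Step 3 — r_{ij} = s_{ij} / (s_i · s_j):
  r[A,A] = 1 (diagonal).
  r[A,B] = -2.4667 / (2.6583 · 1.9664) = -2.4667 / 5.2273 = -0.4719
  r[B,B] = 1 (diagonal).

R is symmetric with unit diagonal. Assembling:

R = [[1, -0.4719],
 [-0.4719, 1]]


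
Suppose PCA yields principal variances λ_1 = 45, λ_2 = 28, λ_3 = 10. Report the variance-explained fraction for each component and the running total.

Step 1 — total variance = trace(Sigma) = Σ λ_i = 45 + 28 + 10 = 83.

Step 2 — fraction explained by component i = λ_i / Σ λ:
  PC1: 45/83 = 0.5422
  PC2: 28/83 = 0.3373
  PC3: 10/83 = 0.1205

Step 3 — cumulative fraction after k components = (λ_1 + ... + λ_k) / Σ λ:
  k = 1: 45/83 = 0.5422
  k = 2: (45 + 28)/83 = 73/83 = 0.8795
  k = 3: (45 + 28 + 10)/83 = 83/83 = 1

Summary (fraction, with percent):

explained: PC1 0.5422 (54.22%), PC2 0.3373 (33.73%), PC3 0.1205 (12.05%);  cumulative: 0.5422, 0.8795, 1


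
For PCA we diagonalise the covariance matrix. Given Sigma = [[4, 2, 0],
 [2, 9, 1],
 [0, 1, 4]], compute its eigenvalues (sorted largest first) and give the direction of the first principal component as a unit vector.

Step 1 — characteristic polynomial p(λ) = det(λI - Sigma) = λ³ - tr·λ² + c_1·λ - det, where tr = trace, c_1 = sum of the principal 2×2 minors, det = det(Sigma):
  tr = 4 + 9 + 4 = 17,
  c_1 = (4·9 - (2)²) + (4·4 - (0)²) + (9·4 - (1)²) = 32 + 16 + 35 = 83,
  det = 4·(9·4 - (1)²) - (2)·((2)·4 - (1)·(0)) + (0)·((2)·(1) - 9·(0)) = 4·(35) - (2)·(8) + (0)·(2) = 124.
  So p(λ) = λ³ - 17λ² + 83λ - 124.
Step 2 — look for an integer root (rational root theorem: any rational root is an integer divisor of 124). Testing λ = 4:
  p(4) = 64 - 272 + 332 - 124 = 0  ✓
  Dividing out (λ - 4): p(λ) = (λ - 4)(λ² - 13λ + 31).
Step 3 — remaining eigenvalues from the quadratic λ² - 13λ + 31 = 0:
  Δ = 13² - 4·31 = 169 - 124 = 45,  λ = (13 ± √45)/2 = (13 ± 6.7082)/2 ≈ 9.8541 or 3.1459.
  Sorted: λ_1 = 9.8541,  λ_2 = 4,  λ_3 = 3.1459  (check: sum = 17 = tr ✓).

Step 4 — unit eigenvector for λ_1 ≈ 9.8541: v spans the null space of (Sigma - λ_1 I), whose rows are
  r_1 = (-5.8541, 2, 0),  r_2 = (2, -0.8541, 1),  r_3 = (0, 1, -5.8541).
  v is orthogonal to every row, so take v ∝ r_1 × r_2 = ((2)·(1) - (0)·(-0.8541), (0)·(2) - (-5.8541)·(1), (-5.8541)·(-0.8541) - (2)·(2)) ≈ (2, 5.8541, 1).
  Let u = (2, 5.8541, 1).
  ||u|| = √((2)² + (5.8541)² + (1)²) = √(39.2705) ≈ 6.2666,  v_1 = u/||u|| ≈ (0.3192, 0.9342, 0.1596) (||v_1|| = 1).

λ_1 = 9.8541,  λ_2 = 4,  λ_3 = 3.1459;  v_1 ≈ (0.3192, 0.9342, 0.1596)


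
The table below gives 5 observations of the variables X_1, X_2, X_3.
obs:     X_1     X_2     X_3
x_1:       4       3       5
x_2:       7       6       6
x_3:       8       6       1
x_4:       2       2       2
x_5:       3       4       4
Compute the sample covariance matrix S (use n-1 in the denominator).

Step 1 — column means:
  mean(X_1) = (4 + 7 + 8 + 2 + 3) / 5 = 24/5 = 4.8
  mean(X_2) = (3 + 6 + 6 + 2 + 4) / 5 = 21/5 = 4.2
  mean(X_3) = (5 + 6 + 1 + 2 + 4) / 5 = 18/5 = 3.6

Step 2 — sample covariance S[i,j] = (1/(n-1)) · Σ_k (x_{k,i} - mean_i) · (x_{k,j} - mean_j), with n-1 = 4.
  S[X_1,X_1] = ((-0.8)·(-0.8) + (2.2)·(2.2) + (3.2)·(3.2) + (-2.8)·(-2.8) + (-1.8)·(-1.8)) / 4 = 26.8/4 = 6.7
  S[X_1,X_2] = ((-0.8)·(-1.2) + (2.2)·(1.8) + (3.2)·(1.8) + (-2.8)·(-2.2) + (-1.8)·(-0.2)) / 4 = 17.2/4 = 4.3
  S[X_1,X_3] = ((-0.8)·(1.4) + (2.2)·(2.4) + (3.2)·(-2.6) + (-2.8)·(-1.6) + (-1.8)·(0.4)) / 4 = -0.4/4 = -0.1
  S[X_2,X_2] = ((-1.2)·(-1.2) + (1.8)·(1.8) + (1.8)·(1.8) + (-2.2)·(-2.2) + (-0.2)·(-0.2)) / 4 = 12.8/4 = 3.2
  S[X_2,X_3] = ((-1.2)·(1.4) + (1.8)·(2.4) + (1.8)·(-2.6) + (-2.2)·(-1.6) + (-0.2)·(0.4)) / 4 = 1.4/4 = 0.35
  S[X_3,X_3] = ((1.4)·(1.4) + (2.4)·(2.4) + (-2.6)·(-2.6) + (-1.6)·(-1.6) + (0.4)·(0.4)) / 4 = 17.2/4 = 4.3

S is symmetric (S[j,i] = S[i,j]). Assembling:

S = [[6.7, 4.3, -0.1],
 [4.3, 3.2, 0.35],
 [-0.1, 0.35, 4.3]]


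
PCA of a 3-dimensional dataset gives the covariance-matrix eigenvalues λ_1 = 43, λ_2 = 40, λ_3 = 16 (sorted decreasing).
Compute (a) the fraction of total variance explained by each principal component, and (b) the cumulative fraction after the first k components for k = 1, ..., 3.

Step 1 — total variance = trace(Sigma) = Σ λ_i = 43 + 40 + 16 = 99.

Step 2 — fraction explained by component i = λ_i / Σ λ:
  PC1: 43/99 = 0.4343
  PC2: 40/99 = 0.404
  PC3: 16/99 = 0.1616

Step 3 — cumulative fraction after k components = (λ_1 + ... + λ_k) / Σ λ:
  k = 1: 43/99 = 0.4343
  k = 2: (43 + 40)/99 = 83/99 = 0.8384
  k = 3: (43 + 40 + 16)/99 = 99/99 = 1

Summary (fraction, with percent):

explained: PC1 0.4343 (43.43%), PC2 0.404 (40.4%), PC3 0.1616 (16.16%);  cumulative: 0.4343, 0.8384, 1


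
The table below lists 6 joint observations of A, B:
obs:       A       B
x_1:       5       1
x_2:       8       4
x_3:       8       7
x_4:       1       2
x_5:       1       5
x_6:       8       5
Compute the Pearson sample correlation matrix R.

Step 1 — column means:
  mean(A) = (5 + 8 + 8 + 1 + 1 + 8) / 6 = 31/6 = 5.1667
  mean(B) = (1 + 4 + 7 + 2 + 5 + 5) / 6 = 24/6 = 4

Step 2 — sample variances and covariances s[i,j] = (1/(n-1)) · Σ_k (x_{k,i} - mean_i) · (x_{k,j} - mean_j), with n-1 = 5:
  s[A,A] = ((-0.1667)·(-0.1667) + (2.8333)·(2.8333) + (2.8333)·(2.8333) + (-4.1667)·(-4.1667) + (-4.1667)·(-4.1667) + (2.8333)·(2.8333)) / 5 = 58.8333/5 = 11.7667
  s[A,B] = ((-0.1667)·(-3) + (2.8333)·(0) + (2.8333)·(3) + (-4.1667)·(-2) + (-4.1667)·(1) + (2.8333)·(1)) / 5 = 16/5 = 3.2
  s[B,B] = ((-3)·(-3) + (0)·(0) + (3)·(3) + (-2)·(-2) + (1)·(1) + (1)·(1)) / 5 = 24/5 = 4.8
  Sample standard deviations s_i = √(s[i,i]):
  s(A) = √(11.7667) = 3.4303
  s(B) = √(4.8) = 2.1909

Step 3 — r_{ij} = s_{ij} / (s_i · s_j):
  r[A,A] = 1 (diagonal).
  r[A,B] = 3.2 / (3.4303 · 2.1909) = 3.2 / 7.5153 = 0.4258
  r[B,B] = 1 (diagonal).

R is symmetric with unit diagonal. Assembling:

R = [[1, 0.4258],
 [0.4258, 1]]


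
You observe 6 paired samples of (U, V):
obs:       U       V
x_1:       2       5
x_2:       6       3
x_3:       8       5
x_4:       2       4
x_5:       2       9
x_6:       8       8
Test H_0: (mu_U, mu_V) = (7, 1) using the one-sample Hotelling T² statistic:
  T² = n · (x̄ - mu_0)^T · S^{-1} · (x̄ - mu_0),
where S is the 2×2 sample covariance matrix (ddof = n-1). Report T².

Step 1 — sample mean vector:
  mean(U) = (2 + 6 + 8 + 2 + 2 + 8) / 6 = 28/6 = 4.6667
  mean(V) = (5 + 3 + 5 + 4 + 9 + 8) / 6 = 34/6 = 5.6667
  x̄ = (4.6667, 5.6667),  deviation x̄ - mu_0 = (4.6667, 5.6667) - (7, 1) = (-2.3333, 4.6667).

Step 2 — sample covariance matrix, S[i,j] = (1/(n-1)) · Σ_k (x_{k,i} - mean_i) · (x_{k,j} - mean_j), divisor n-1 = 5:
  S[U,U] = ((-2.6667)·(-2.6667) + (1.3333)·(1.3333) + (3.3333)·(3.3333) + (-2.6667)·(-2.6667) + (-2.6667)·(-2.6667) + (3.3333)·(3.3333)) / 5 = 45.3333/5 = 9.0667
  S[U,V] = ((-2.6667)·(-0.6667) + (1.3333)·(-2.6667) + (3.3333)·(-0.6667) + (-2.6667)·(-1.6667) + (-2.6667)·(3.3333) + (3.3333)·(2.3333)) / 5 = -0.6667/5 = -0.1333
  S[V,V] = ((-0.6667)·(-0.6667) + (-2.6667)·(-2.6667) + (-0.6667)·(-0.6667) + (-1.6667)·(-1.6667) + (3.3333)·(3.3333) + (2.3333)·(2.3333)) / 5 = 27.3333/5 = 5.4667
  S = [[9.0667, -0.1333],
 [-0.1333, 5.4667]].

Step 3 — invert S. det(S) = 9.0667·5.4667 - (-0.1333)² = 49.5467.
  S^{-1} = (1/det) · [[d, -b], [-b, a]] = [[0.1103, 0.0027],
 [0.0027, 0.183]].

Step 4 — quadratic form (x̄ - mu_0)^T · S^{-1} · (x̄ - mu_0):
  S^{-1} · (x̄ - mu_0) = (-0.2449, 0.8477),
  (x̄ - mu_0)^T · [...] = (-2.3333)·(-0.2449) + (4.6667)·(0.8477) = 4.5273.

Step 5 — scale by n: T² = 6 · 4.5273 = 27.1636.

T² ≈ 27.1636


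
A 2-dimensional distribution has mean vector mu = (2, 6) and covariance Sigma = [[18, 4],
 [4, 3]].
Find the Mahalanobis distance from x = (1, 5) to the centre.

Step 1 — centre the observation: (x - mu) = (-1, -1).

Step 2 — invert Sigma. det(Sigma) = 18·3 - (4)² = 38.
  Sigma^{-1} = (1/det) · [[d, -b], [-b, a]] = [[0.0789, -0.1053],
 [-0.1053, 0.4737]].

Step 3 — form the quadratic (x - mu)^T · Sigma^{-1} · (x - mu):
  Sigma^{-1} · (x - mu) = (0.0263, -0.3684).
  (x - mu)^T · [Sigma^{-1} · (x - mu)] = (-1)·(0.0263) + (-1)·(-0.3684) = 0.3421.

Step 4 — take square root: d = √(0.3421) ≈ 0.5849.

d(x, mu) = √(0.3421) ≈ 0.5849


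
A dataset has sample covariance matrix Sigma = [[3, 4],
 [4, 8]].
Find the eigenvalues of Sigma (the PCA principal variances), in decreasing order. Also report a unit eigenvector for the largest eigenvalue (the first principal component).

Step 1 — characteristic polynomial of 2×2 Sigma:
  det(Sigma - λI) = λ² - trace · λ + det = 0.
  trace = 3 + 8 = 11, det = 3·8 - (4)² = 8.
Step 2 — discriminant:
  Δ = trace² - 4·det = 121 - 32 = 89.
Step 3 — eigenvalues:
  λ = (trace ± √Δ)/2 = (11 ± 9.434)/2,
  λ_1 = 10.217,  λ_2 = 0.783.

Step 4 — unit eigenvector for λ_1: solve (Sigma - λ_1 I)v = 0. First row:
  (3 - 10.217)·v_x + (4)·v_y = 0, i.e. (-7.217)·v_x + (4)·v_y = 0,
  so v ∝ (b, λ_1 - a) = (4, 7.217) = u.
  ||u|| = √((4)² + (7.217)²) = √(68.085) ≈ 8.2514,
  v_1 = u/||u|| ≈ (0.4848, 0.8746) (||v_1|| = 1).

λ_1 = 10.217,  λ_2 = 0.783;  v_1 ≈ (0.4848, 0.8746)


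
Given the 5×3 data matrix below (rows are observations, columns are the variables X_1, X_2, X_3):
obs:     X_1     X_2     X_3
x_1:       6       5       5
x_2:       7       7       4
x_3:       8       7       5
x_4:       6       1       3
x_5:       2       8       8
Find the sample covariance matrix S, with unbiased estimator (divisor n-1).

Step 1 — column means:
  mean(X_1) = (6 + 7 + 8 + 6 + 2) / 5 = 29/5 = 5.8
  mean(X_2) = (5 + 7 + 7 + 1 + 8) / 5 = 28/5 = 5.6
  mean(X_3) = (5 + 4 + 5 + 3 + 8) / 5 = 25/5 = 5

Step 2 — sample covariance S[i,j] = (1/(n-1)) · Σ_k (x_{k,i} - mean_i) · (x_{k,j} - mean_j), with n-1 = 4.
  S[X_1,X_1] = ((0.2)·(0.2) + (1.2)·(1.2) + (2.2)·(2.2) + (0.2)·(0.2) + (-3.8)·(-3.8)) / 4 = 20.8/4 = 5.2
  S[X_1,X_2] = ((0.2)·(-0.6) + (1.2)·(1.4) + (2.2)·(1.4) + (0.2)·(-4.6) + (-3.8)·(2.4)) / 4 = -5.4/4 = -1.35
  S[X_1,X_3] = ((0.2)·(0) + (1.2)·(-1) + (2.2)·(0) + (0.2)·(-2) + (-3.8)·(3)) / 4 = -13/4 = -3.25
  S[X_2,X_2] = ((-0.6)·(-0.6) + (1.4)·(1.4) + (1.4)·(1.4) + (-4.6)·(-4.6) + (2.4)·(2.4)) / 4 = 31.2/4 = 7.8
  S[X_2,X_3] = ((-0.6)·(0) + (1.4)·(-1) + (1.4)·(0) + (-4.6)·(-2) + (2.4)·(3)) / 4 = 15/4 = 3.75
  S[X_3,X_3] = ((0)·(0) + (-1)·(-1) + (0)·(0) + (-2)·(-2) + (3)·(3)) / 4 = 14/4 = 3.5

S is symmetric (S[j,i] = S[i,j]). Assembling:

S = [[5.2, -1.35, -3.25],
 [-1.35, 7.8, 3.75],
 [-3.25, 3.75, 3.5]]


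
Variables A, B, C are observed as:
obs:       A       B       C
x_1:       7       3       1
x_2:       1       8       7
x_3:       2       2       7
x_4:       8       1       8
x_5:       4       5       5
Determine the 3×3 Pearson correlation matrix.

Step 1 — column means:
  mean(A) = (7 + 1 + 2 + 8 + 4) / 5 = 22/5 = 4.4
  mean(B) = (3 + 8 + 2 + 1 + 5) / 5 = 19/5 = 3.8
  mean(C) = (1 + 7 + 7 + 8 + 5) / 5 = 28/5 = 5.6

Step 2 — sample variances and covariances s[i,j] = (1/(n-1)) · Σ_k (x_{k,i} - mean_i) · (x_{k,j} - mean_j), with n-1 = 4:
  s[A,A] = ((2.6)·(2.6) + (-3.4)·(-3.4) + (-2.4)·(-2.4) + (3.6)·(3.6) + (-0.4)·(-0.4)) / 4 = 37.2/4 = 9.3
  s[A,B] = ((2.6)·(-0.8) + (-3.4)·(4.2) + (-2.4)·(-1.8) + (3.6)·(-2.8) + (-0.4)·(1.2)) / 4 = -22.6/4 = -5.65
  s[A,C] = ((2.6)·(-4.6) + (-3.4)·(1.4) + (-2.4)·(1.4) + (3.6)·(2.4) + (-0.4)·(-0.6)) / 4 = -11.2/4 = -2.8
  s[B,B] = ((-0.8)·(-0.8) + (4.2)·(4.2) + (-1.8)·(-1.8) + (-2.8)·(-2.8) + (1.2)·(1.2)) / 4 = 30.8/4 = 7.7
  s[B,C] = ((-0.8)·(-4.6) + (4.2)·(1.4) + (-1.8)·(1.4) + (-2.8)·(2.4) + (1.2)·(-0.6)) / 4 = -0.4/4 = -0.1
  s[C,C] = ((-4.6)·(-4.6) + (1.4)·(1.4) + (1.4)·(1.4) + (2.4)·(2.4) + (-0.6)·(-0.6)) / 4 = 31.2/4 = 7.8
  Sample standard deviations s_i = √(s[i,i]):
  s(A) = √(9.3) = 3.0496
  s(B) = √(7.7) = 2.7749
  s(C) = √(7.8) = 2.7928

Step 3 — r_{ij} = s_{ij} / (s_i · s_j):
  r[A,A] = 1 (diagonal).
  r[A,B] = -5.65 / (3.0496 · 2.7749) = -5.65 / 8.4623 = -0.6677
  r[A,C] = -2.8 / (3.0496 · 2.7928) = -2.8 / 8.517 = -0.3288
  r[B,B] = 1 (diagonal).
  r[B,C] = -0.1 / (2.7749 · 2.7928) = -0.1 / 7.7498 = -0.0129
  r[C,C] = 1 (diagonal).

R is symmetric with unit diagonal. Assembling:

R = [[1, -0.6677, -0.3288],
 [-0.6677, 1, -0.0129],
 [-0.3288, -0.0129, 1]]


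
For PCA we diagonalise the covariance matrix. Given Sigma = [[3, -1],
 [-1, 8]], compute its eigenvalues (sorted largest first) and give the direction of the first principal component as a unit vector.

Step 1 — characteristic polynomial of 2×2 Sigma:
  det(Sigma - λI) = λ² - trace · λ + det = 0.
  trace = 3 + 8 = 11, det = 3·8 - (-1)² = 23.
Step 2 — discriminant:
  Δ = trace² - 4·det = 121 - 92 = 29.
Step 3 — eigenvalues:
  λ = (trace ± √Δ)/2 = (11 ± 5.3852)/2,
  λ_1 = 8.1926,  λ_2 = 2.8074.

Step 4 — unit eigenvector for λ_1: solve (Sigma - λ_1 I)v = 0. First row:
  (3 - 8.1926)·v_x + (-1)·v_y = 0, i.e. (-5.1926)·v_x + (-1)·v_y = 0,
  so v ∝ (b, λ_1 - a) = (-1, 5.1926); multiply by -1 so the first entry is positive: u = (1, -5.1926).
  ||u|| = √((1)² + (-5.1926)²) = √(27.9629) ≈ 5.288,
  v_1 = u/||u|| ≈ (0.1891, -0.982) (||v_1|| = 1).

λ_1 = 8.1926,  λ_2 = 2.8074;  v_1 ≈ (0.1891, -0.982)


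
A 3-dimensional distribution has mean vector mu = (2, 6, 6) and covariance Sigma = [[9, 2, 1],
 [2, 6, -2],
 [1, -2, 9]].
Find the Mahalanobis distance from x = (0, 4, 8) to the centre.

Step 1 — centre the observation: (x - mu) = (-2, -2, 2).

Step 2 — invert Sigma (cofactor / det for 3×3, or solve directly):
  Sigma^{-1} = [[0.125, -0.05, -0.025],
 [-0.05, 0.2, 0.05],
 [-0.025, 0.05, 0.125]].

Step 3 — form the quadratic (x - mu)^T · Sigma^{-1} · (x - mu):
  Sigma^{-1} · (x - mu) = (-0.2, -0.2, 0.2).
  (x - mu)^T · [Sigma^{-1} · (x - mu)] = (-2)·(-0.2) + (-2)·(-0.2) + (2)·(0.2) = 1.2.

Step 4 — take square root: d = √(1.2) ≈ 1.0954.

d(x, mu) = √(1.2) ≈ 1.0954


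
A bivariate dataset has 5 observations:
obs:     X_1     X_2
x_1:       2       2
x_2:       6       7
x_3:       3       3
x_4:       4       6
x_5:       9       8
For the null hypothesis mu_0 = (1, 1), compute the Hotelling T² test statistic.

Step 1 — sample mean vector:
  mean(X_1) = (2 + 6 + 3 + 4 + 9) / 5 = 24/5 = 4.8
  mean(X_2) = (2 + 7 + 3 + 6 + 8) / 5 = 26/5 = 5.2
  x̄ = (4.8, 5.2),  deviation x̄ - mu_0 = (4.8, 5.2) - (1, 1) = (3.8, 4.2).

Step 2 — sample covariance matrix, S[i,j] = (1/(n-1)) · Σ_k (x_{k,i} - mean_i) · (x_{k,j} - mean_j), divisor n-1 = 4:
  S[X_1,X_1] = ((-2.8)·(-2.8) + (1.2)·(1.2) + (-1.8)·(-1.8) + (-0.8)·(-0.8) + (4.2)·(4.2)) / 4 = 30.8/4 = 7.7
  S[X_1,X_2] = ((-2.8)·(-3.2) + (1.2)·(1.8) + (-1.8)·(-2.2) + (-0.8)·(0.8) + (4.2)·(2.8)) / 4 = 26.2/4 = 6.55
  S[X_2,X_2] = ((-3.2)·(-3.2) + (1.8)·(1.8) + (-2.2)·(-2.2) + (0.8)·(0.8) + (2.8)·(2.8)) / 4 = 26.8/4 = 6.7
  S = [[7.7, 6.55],
 [6.55, 6.7]].

Step 3 — invert S. det(S) = 7.7·6.7 - (6.55)² = 8.6875.
  S^{-1} = (1/det) · [[d, -b], [-b, a]] = [[0.7712, -0.754],
 [-0.754, 0.8863]].

Step 4 — quadratic form (x̄ - mu_0)^T · S^{-1} · (x̄ - mu_0):
  S^{-1} · (x̄ - mu_0) = (-0.236, 0.8576),
  (x̄ - mu_0)^T · [...] = (3.8)·(-0.236) + (4.2)·(0.8576) = 2.705.

Step 5 — scale by n: T² = 5 · 2.705 = 13.5252.

T² ≈ 13.5252


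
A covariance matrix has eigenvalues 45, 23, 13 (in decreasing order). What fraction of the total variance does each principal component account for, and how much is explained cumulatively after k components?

Step 1 — total variance = trace(Sigma) = Σ λ_i = 45 + 23 + 13 = 81.

Step 2 — fraction explained by component i = λ_i / Σ λ:
  PC1: 45/81 = 0.5556
  PC2: 23/81 = 0.284
  PC3: 13/81 = 0.1605

Step 3 — cumulative fraction after k components = (λ_1 + ... + λ_k) / Σ λ:
  k = 1: 45/81 = 0.5556
  k = 2: (45 + 23)/81 = 68/81 = 0.8395
  k = 3: (45 + 23 + 13)/81 = 81/81 = 1

Summary (fraction, with percent):

explained: PC1 0.5556 (55.56%), PC2 0.284 (28.4%), PC3 0.1605 (16.05%);  cumulative: 0.5556, 0.8395, 1


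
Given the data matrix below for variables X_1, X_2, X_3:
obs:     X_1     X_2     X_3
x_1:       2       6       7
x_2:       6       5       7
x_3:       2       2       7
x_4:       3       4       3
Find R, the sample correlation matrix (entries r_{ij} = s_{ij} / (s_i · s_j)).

Step 1 — column means:
  mean(X_1) = (2 + 6 + 2 + 3) / 4 = 13/4 = 3.25
  mean(X_2) = (6 + 5 + 2 + 4) / 4 = 17/4 = 4.25
  mean(X_3) = (7 + 7 + 7 + 3) / 4 = 24/4 = 6

Step 2 — sample variances and covariances s[i,j] = (1/(n-1)) · Σ_k (x_{k,i} - mean_i) · (x_{k,j} - mean_j), with n-1 = 3:
  s[X_1,X_1] = ((-1.25)·(-1.25) + (2.75)·(2.75) + (-1.25)·(-1.25) + (-0.25)·(-0.25)) / 3 = 10.75/3 = 3.5833
  s[X_1,X_2] = ((-1.25)·(1.75) + (2.75)·(0.75) + (-1.25)·(-2.25) + (-0.25)·(-0.25)) / 3 = 2.75/3 = 0.9167
  s[X_1,X_3] = ((-1.25)·(1) + (2.75)·(1) + (-1.25)·(1) + (-0.25)·(-3)) / 3 = 1/3 = 0.3333
  s[X_2,X_2] = ((1.75)·(1.75) + (0.75)·(0.75) + (-2.25)·(-2.25) + (-0.25)·(-0.25)) / 3 = 8.75/3 = 2.9167
  s[X_2,X_3] = ((1.75)·(1) + (0.75)·(1) + (-2.25)·(1) + (-0.25)·(-3)) / 3 = 1/3 = 0.3333
  s[X_3,X_3] = ((1)·(1) + (1)·(1) + (1)·(1) + (-3)·(-3)) / 3 = 12/3 = 4
  Sample standard deviations s_i = √(s[i,i]):
  s(X_1) = √(3.5833) = 1.893
  s(X_2) = √(2.9167) = 1.7078
  s(X_3) = √(4) = 2

Step 3 — r_{ij} = s_{ij} / (s_i · s_j):
  r[X_1,X_1] = 1 (diagonal).
  r[X_1,X_2] = 0.9167 / (1.893 · 1.7078) = 0.9167 / 3.2329 = 0.2835
  r[X_1,X_3] = 0.3333 / (1.893 · 2) = 0.3333 / 3.7859 = 0.088
  r[X_2,X_2] = 1 (diagonal).
  r[X_2,X_3] = 0.3333 / (1.7078 · 2) = 0.3333 / 3.4157 = 0.0976
  r[X_3,X_3] = 1 (diagonal).

R is symmetric with unit diagonal. Assembling:

R = [[1, 0.2835, 0.088],
 [0.2835, 1, 0.0976],
 [0.088, 0.0976, 1]]


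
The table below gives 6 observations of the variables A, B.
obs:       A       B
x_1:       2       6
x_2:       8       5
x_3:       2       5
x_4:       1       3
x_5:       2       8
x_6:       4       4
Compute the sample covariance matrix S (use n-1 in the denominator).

Step 1 — column means:
  mean(A) = (2 + 8 + 2 + 1 + 2 + 4) / 6 = 19/6 = 3.1667
  mean(B) = (6 + 5 + 5 + 3 + 8 + 4) / 6 = 31/6 = 5.1667

Step 2 — sample covariance S[i,j] = (1/(n-1)) · Σ_k (x_{k,i} - mean_i) · (x_{k,j} - mean_j), with n-1 = 5.
  S[A,A] = ((-1.1667)·(-1.1667) + (4.8333)·(4.8333) + (-1.1667)·(-1.1667) + (-2.1667)·(-2.1667) + (-1.1667)·(-1.1667) + (0.8333)·(0.8333)) / 5 = 32.8333/5 = 6.5667
  S[A,B] = ((-1.1667)·(0.8333) + (4.8333)·(-0.1667) + (-1.1667)·(-0.1667) + (-2.1667)·(-2.1667) + (-1.1667)·(2.8333) + (0.8333)·(-1.1667)) / 5 = -1.1667/5 = -0.2333
  S[B,B] = ((0.8333)·(0.8333) + (-0.1667)·(-0.1667) + (-0.1667)·(-0.1667) + (-2.1667)·(-2.1667) + (2.8333)·(2.8333) + (-1.1667)·(-1.1667)) / 5 = 14.8333/5 = 2.9667

S is symmetric (S[j,i] = S[i,j]). Assembling:

S = [[6.5667, -0.2333],
 [-0.2333, 2.9667]]


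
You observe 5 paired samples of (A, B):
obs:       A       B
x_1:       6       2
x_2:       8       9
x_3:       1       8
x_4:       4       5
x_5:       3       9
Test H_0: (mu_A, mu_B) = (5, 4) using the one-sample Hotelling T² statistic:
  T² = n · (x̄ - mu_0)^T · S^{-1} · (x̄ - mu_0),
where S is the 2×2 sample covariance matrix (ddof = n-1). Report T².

Step 1 — sample mean vector:
  mean(A) = (6 + 8 + 1 + 4 + 3) / 5 = 22/5 = 4.4
  mean(B) = (2 + 9 + 8 + 5 + 9) / 5 = 33/5 = 6.6
  x̄ = (4.4, 6.6),  deviation x̄ - mu_0 = (4.4, 6.6) - (5, 4) = (-0.6, 2.6).

Step 2 — sample covariance matrix, S[i,j] = (1/(n-1)) · Σ_k (x_{k,i} - mean_i) · (x_{k,j} - mean_j), divisor n-1 = 4:
  S[A,A] = ((1.6)·(1.6) + (3.6)·(3.6) + (-3.4)·(-3.4) + (-0.4)·(-0.4) + (-1.4)·(-1.4)) / 4 = 29.2/4 = 7.3
  S[A,B] = ((1.6)·(-4.6) + (3.6)·(2.4) + (-3.4)·(1.4) + (-0.4)·(-1.6) + (-1.4)·(2.4)) / 4 = -6.2/4 = -1.55
  S[B,B] = ((-4.6)·(-4.6) + (2.4)·(2.4) + (1.4)·(1.4) + (-1.6)·(-1.6) + (2.4)·(2.4)) / 4 = 37.2/4 = 9.3
  S = [[7.3, -1.55],
 [-1.55, 9.3]].

Step 3 — invert S. det(S) = 7.3·9.3 - (-1.55)² = 65.4875.
  S^{-1} = (1/det) · [[d, -b], [-b, a]] = [[0.142, 0.0237],
 [0.0237, 0.1115]].

Step 4 — quadratic form (x̄ - mu_0)^T · S^{-1} · (x̄ - mu_0):
  S^{-1} · (x̄ - mu_0) = (-0.0237, 0.2756),
  (x̄ - mu_0)^T · [...] = (-0.6)·(-0.0237) + (2.6)·(0.2756) = 0.7308.

Step 5 — scale by n: T² = 5 · 0.7308 = 3.6541.

T² ≈ 3.6541


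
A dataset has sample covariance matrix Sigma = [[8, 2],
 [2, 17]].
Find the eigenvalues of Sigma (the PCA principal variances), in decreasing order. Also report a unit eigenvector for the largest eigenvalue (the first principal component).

Step 1 — characteristic polynomial of 2×2 Sigma:
  det(Sigma - λI) = λ² - trace · λ + det = 0.
  trace = 8 + 17 = 25, det = 8·17 - (2)² = 132.
Step 2 — discriminant:
  Δ = trace² - 4·det = 625 - 528 = 97.
Step 3 — eigenvalues:
  λ = (trace ± √Δ)/2 = (25 ± 9.8489)/2,
  λ_1 = 17.4244,  λ_2 = 7.5756.

Step 4 — unit eigenvector for λ_1: solve (Sigma - λ_1 I)v = 0. First row:
  (8 - 17.4244)·v_x + (2)·v_y = 0, i.e. (-9.4244)·v_x + (2)·v_y = 0,
  so v ∝ (b, λ_1 - a) = (2, 9.4244) = u.
  ||u|| = √((2)² + (9.4244)²) = √(92.8199) ≈ 9.6343,
  v_1 = u/||u|| ≈ (0.2076, 0.9782) (||v_1|| = 1).

λ_1 = 17.4244,  λ_2 = 7.5756;  v_1 ≈ (0.2076, 0.9782)


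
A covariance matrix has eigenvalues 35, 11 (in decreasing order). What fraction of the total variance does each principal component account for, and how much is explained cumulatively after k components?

Step 1 — total variance = trace(Sigma) = Σ λ_i = 35 + 11 = 46.

Step 2 — fraction explained by component i = λ_i / Σ λ:
  PC1: 35/46 = 0.7609
  PC2: 11/46 = 0.2391

Step 3 — cumulative fraction after k components = (λ_1 + ... + λ_k) / Σ λ:
  k = 1: 35/46 = 0.7609
  k = 2: (35 + 11)/46 = 46/46 = 1

Summary (fraction, with percent):

explained: PC1 0.7609 (76.09%), PC2 0.2391 (23.91%);  cumulative: 0.7609, 1


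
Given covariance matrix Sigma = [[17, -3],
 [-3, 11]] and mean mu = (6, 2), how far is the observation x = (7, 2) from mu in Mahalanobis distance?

Step 1 — centre the observation: (x - mu) = (1, 0).

Step 2 — invert Sigma. det(Sigma) = 17·11 - (-3)² = 178.
  Sigma^{-1} = (1/det) · [[d, -b], [-b, a]] = [[0.0618, 0.0169],
 [0.0169, 0.0955]].

Step 3 — form the quadratic (x - mu)^T · Sigma^{-1} · (x - mu):
  Sigma^{-1} · (x - mu) = (0.0618, 0.0169).
  (x - mu)^T · [Sigma^{-1} · (x - mu)] = (1)·(0.0618) + (0)·(0.0169) = 0.0618.

Step 4 — take square root: d = √(0.0618) ≈ 0.2486.

d(x, mu) = √(0.0618) ≈ 0.2486


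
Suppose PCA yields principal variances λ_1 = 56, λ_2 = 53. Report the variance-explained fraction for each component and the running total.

Step 1 — total variance = trace(Sigma) = Σ λ_i = 56 + 53 = 109.

Step 2 — fraction explained by component i = λ_i / Σ λ:
  PC1: 56/109 = 0.5138
  PC2: 53/109 = 0.4862

Step 3 — cumulative fraction after k components = (λ_1 + ... + λ_k) / Σ λ:
  k = 1: 56/109 = 0.5138
  k = 2: (56 + 53)/109 = 109/109 = 1

Summary (fraction, with percent):

explained: PC1 0.5138 (51.38%), PC2 0.4862 (48.62%);  cumulative: 0.5138, 1


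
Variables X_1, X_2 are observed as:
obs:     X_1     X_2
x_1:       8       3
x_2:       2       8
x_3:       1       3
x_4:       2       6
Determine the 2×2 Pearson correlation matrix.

Step 1 — column means:
  mean(X_1) = (8 + 2 + 1 + 2) / 4 = 13/4 = 3.25
  mean(X_2) = (3 + 8 + 3 + 6) / 4 = 20/4 = 5

Step 2 — sample variances and covariances s[i,j] = (1/(n-1)) · Σ_k (x_{k,i} - mean_i) · (x_{k,j} - mean_j), with n-1 = 3:
  s[X_1,X_1] = ((4.75)·(4.75) + (-1.25)·(-1.25) + (-2.25)·(-2.25) + (-1.25)·(-1.25)) / 3 = 30.75/3 = 10.25
  s[X_1,X_2] = ((4.75)·(-2) + (-1.25)·(3) + (-2.25)·(-2) + (-1.25)·(1)) / 3 = -10/3 = -3.3333
  s[X_2,X_2] = ((-2)·(-2) + (3)·(3) + (-2)·(-2) + (1)·(1)) / 3 = 18/3 = 6
  Sample standard deviations s_i = √(s[i,i]):
  s(X_1) = √(10.25) = 3.2016
  s(X_2) = √(6) = 2.4495

Step 3 — r_{ij} = s_{ij} / (s_i · s_j):
  r[X_1,X_1] = 1 (diagonal).
  r[X_1,X_2] = -3.3333 / (3.2016 · 2.4495) = -3.3333 / 7.8422 = -0.4251
  r[X_2,X_2] = 1 (diagonal).

R is symmetric with unit diagonal. Assembling:

R = [[1, -0.4251],
 [-0.4251, 1]]


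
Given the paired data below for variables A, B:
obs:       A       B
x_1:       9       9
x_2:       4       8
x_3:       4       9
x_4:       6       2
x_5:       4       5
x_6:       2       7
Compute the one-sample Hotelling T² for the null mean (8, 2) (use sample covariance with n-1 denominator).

Step 1 — sample mean vector:
  mean(A) = (9 + 4 + 4 + 6 + 4 + 2) / 6 = 29/6 = 4.8333
  mean(B) = (9 + 8 + 9 + 2 + 5 + 7) / 6 = 40/6 = 6.6667
  x̄ = (4.8333, 6.6667),  deviation x̄ - mu_0 = (4.8333, 6.6667) - (8, 2) = (-3.1667, 4.6667).

Step 2 — sample covariance matrix, S[i,j] = (1/(n-1)) · Σ_k (x_{k,i} - mean_i) · (x_{k,j} - mean_j), divisor n-1 = 5:
  S[A,A] = ((4.1667)·(4.1667) + (-0.8333)·(-0.8333) + (-0.8333)·(-0.8333) + (1.1667)·(1.1667) + (-0.8333)·(-0.8333) + (-2.8333)·(-2.8333)) / 5 = 28.8333/5 = 5.7667
  S[A,B] = ((4.1667)·(2.3333) + (-0.8333)·(1.3333) + (-0.8333)·(2.3333) + (1.1667)·(-4.6667) + (-0.8333)·(-1.6667) + (-2.8333)·(0.3333)) / 5 = 1.6667/5 = 0.3333
  S[B,B] = ((2.3333)·(2.3333) + (1.3333)·(1.3333) + (2.3333)·(2.3333) + (-4.6667)·(-4.6667) + (-1.6667)·(-1.6667) + (0.3333)·(0.3333)) / 5 = 37.3333/5 = 7.4667
  S = [[5.7667, 0.3333],
 [0.3333, 7.4667]].

Step 3 — invert S. det(S) = 5.7667·7.4667 - (0.3333)² = 42.9467.
  S^{-1} = (1/det) · [[d, -b], [-b, a]] = [[0.1739, -0.0078],
 [-0.0078, 0.1343]].

Step 4 — quadratic form (x̄ - mu_0)^T · S^{-1} · (x̄ - mu_0):
  S^{-1} · (x̄ - mu_0) = (-0.5868, 0.6512),
  (x̄ - mu_0)^T · [...] = (-3.1667)·(-0.5868) + (4.6667)·(0.6512) = 4.897.

Step 5 — scale by n: T² = 6 · 4.897 = 29.3822.

T² ≈ 29.3822


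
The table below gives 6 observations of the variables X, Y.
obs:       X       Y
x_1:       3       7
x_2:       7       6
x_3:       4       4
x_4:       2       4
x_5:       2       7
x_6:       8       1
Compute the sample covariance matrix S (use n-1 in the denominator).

Step 1 — column means:
  mean(X) = (3 + 7 + 4 + 2 + 2 + 8) / 6 = 26/6 = 4.3333
  mean(Y) = (7 + 6 + 4 + 4 + 7 + 1) / 6 = 29/6 = 4.8333

Step 2 — sample covariance S[i,j] = (1/(n-1)) · Σ_k (x_{k,i} - mean_i) · (x_{k,j} - mean_j), with n-1 = 5.
  S[X,X] = ((-1.3333)·(-1.3333) + (2.6667)·(2.6667) + (-0.3333)·(-0.3333) + (-2.3333)·(-2.3333) + (-2.3333)·(-2.3333) + (3.6667)·(3.6667)) / 5 = 33.3333/5 = 6.6667
  S[X,Y] = ((-1.3333)·(2.1667) + (2.6667)·(1.1667) + (-0.3333)·(-0.8333) + (-2.3333)·(-0.8333) + (-2.3333)·(2.1667) + (3.6667)·(-3.8333)) / 5 = -16.6667/5 = -3.3333
  S[Y,Y] = ((2.1667)·(2.1667) + (1.1667)·(1.1667) + (-0.8333)·(-0.8333) + (-0.8333)·(-0.8333) + (2.1667)·(2.1667) + (-3.8333)·(-3.8333)) / 5 = 26.8333/5 = 5.3667

S is symmetric (S[j,i] = S[i,j]). Assembling:

S = [[6.6667, -3.3333],
 [-3.3333, 5.3667]]
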